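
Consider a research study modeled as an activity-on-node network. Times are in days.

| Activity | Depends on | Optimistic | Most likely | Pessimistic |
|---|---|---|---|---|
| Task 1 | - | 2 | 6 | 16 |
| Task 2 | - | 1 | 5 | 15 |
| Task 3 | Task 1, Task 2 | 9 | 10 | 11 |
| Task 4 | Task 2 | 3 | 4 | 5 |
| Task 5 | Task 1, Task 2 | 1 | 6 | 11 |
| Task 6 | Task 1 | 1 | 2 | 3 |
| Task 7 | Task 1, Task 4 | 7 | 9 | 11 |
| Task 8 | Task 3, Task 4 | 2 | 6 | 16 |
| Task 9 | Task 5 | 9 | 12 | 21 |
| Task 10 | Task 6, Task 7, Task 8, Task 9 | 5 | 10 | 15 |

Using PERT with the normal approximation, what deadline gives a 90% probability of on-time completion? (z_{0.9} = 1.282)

41.0 days

te_Task 1 = (2 + 4·6 + 16)/6 = 42/6 = 7; σ²_Task 1 = ((16−2)/6)² = 5.444
te_Task 2 = (1 + 4·5 + 15)/6 = 36/6 = 6; σ²_Task 2 = ((15−1)/6)² = 5.444
te_Task 3 = (9 + 4·10 + 11)/6 = 60/6 = 10; σ²_Task 3 = ((11−9)/6)² = 0.111
te_Task 4 = (3 + 4·4 + 5)/6 = 24/6 = 4; σ²_Task 4 = ((5−3)/6)² = 0.111
te_Task 5 = (1 + 4·6 + 11)/6 = 36/6 = 6; σ²_Task 5 = ((11−1)/6)² = 2.778
te_Task 6 = (1 + 4·2 + 3)/6 = 12/6 = 2; σ²_Task 6 = ((3−1)/6)² = 0.111
te_Task 7 = (7 + 4·9 + 11)/6 = 54/6 = 9; σ²_Task 7 = ((11−7)/6)² = 0.444
te_Task 8 = (2 + 4·6 + 16)/6 = 42/6 = 7; σ²_Task 8 = ((16−2)/6)² = 5.444
te_Task 9 = (9 + 4·12 + 21)/6 = 78/6 = 13; σ²_Task 9 = ((21−9)/6)² = 4.000
te_Task 10 = (5 + 4·10 + 15)/6 = 60/6 = 10; σ²_Task 10 = ((15−5)/6)² = 2.778

Forward pass:
ES_Task 1 = 0; EF_Task 1 = 7
ES_Task 2 = 0; EF_Task 2 = 6
ES_Task 3 = max(EF_Task 1=7, EF_Task 2=6) = 7; EF_Task 3 = 7+10 = 17
ES_Task 4 = 6; EF_Task 4 = 6+4 = 10
ES_Task 5 = max(EF_Task 1=7, EF_Task 2=6) = 7; EF_Task 5 = 7+6 = 13
ES_Task 6 = 7; EF_Task 6 = 7+2 = 9
ES_Task 7 = max(EF_Task 1=7, EF_Task 4=10) = 10; EF_Task 7 = 10+9 = 19
ES_Task 8 = max(EF_Task 3=17, EF_Task 4=10) = 17; EF_Task 8 = 17+7 = 24
ES_Task 9 = 13; EF_Task 9 = 13+13 = 26
ES_Task 10 = max(EF_Task 6=9, EF_Task 7=19, EF_Task 8=24, EF_Task 9=26) = 26; EF_Task 10 = 26+10 = 36
Expected project duration μ = 36 days. Critical path: Task 1 → Task 5 → Task 9 → Task 10.

Variance along critical path = 5.444 + 2.778 + 4.000 + 2.778 = 15.000; σ = 3.873 days.
D = μ + z·σ = 36 + 1.282·3.873 = 41.0 days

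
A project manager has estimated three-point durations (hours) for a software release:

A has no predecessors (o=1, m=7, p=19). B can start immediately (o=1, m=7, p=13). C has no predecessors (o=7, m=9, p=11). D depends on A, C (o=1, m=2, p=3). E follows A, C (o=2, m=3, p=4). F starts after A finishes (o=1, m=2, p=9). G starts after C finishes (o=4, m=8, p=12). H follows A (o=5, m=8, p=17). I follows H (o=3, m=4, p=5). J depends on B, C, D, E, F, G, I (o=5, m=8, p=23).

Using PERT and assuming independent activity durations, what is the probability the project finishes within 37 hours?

0.899

te_A = (1 + 4·7 + 19)/6 = 48/6 = 8; σ²_A = ((19−1)/6)² = 9.000
te_B = (1 + 4·7 + 13)/6 = 42/6 = 7; σ²_B = ((13−1)/6)² = 4.000
te_C = (7 + 4·9 + 11)/6 = 54/6 = 9; σ²_C = ((11−7)/6)² = 0.444
te_D = (1 + 4·2 + 3)/6 = 12/6 = 2; σ²_D = ((3−1)/6)² = 0.111
te_E = (2 + 4·3 + 4)/6 = 18/6 = 3; σ²_E = ((4−2)/6)² = 0.111
te_F = (1 + 4·2 + 9)/6 = 18/6 = 3; σ²_F = ((9−1)/6)² = 1.778
te_G = (4 + 4·8 + 12)/6 = 48/6 = 8; σ²_G = ((12−4)/6)² = 1.778
te_H = (5 + 4·8 + 17)/6 = 54/6 = 9; σ²_H = ((17−5)/6)² = 4.000
te_I = (3 + 4·4 + 5)/6 = 24/6 = 4; σ²_I = ((5−3)/6)² = 0.111
te_J = (5 + 4·8 + 23)/6 = 60/6 = 10; σ²_J = ((23−5)/6)² = 9.000

Forward pass:
ES_A = 0; EF_A = 8
ES_B = 0; EF_B = 7
ES_C = 0; EF_C = 9
ES_D = max(EF_A=8, EF_C=9) = 9; EF_D = 9+2 = 11
ES_E = max(EF_A=8, EF_C=9) = 9; EF_E = 9+3 = 12
ES_F = 8; EF_F = 8+3 = 11
ES_G = 9; EF_G = 9+8 = 17
ES_H = 8; EF_H = 8+9 = 17
ES_I = 17; EF_I = 17+4 = 21
ES_J = max(EF_B=7, EF_C=9, EF_D=11, EF_E=12, EF_F=11, EF_G=17, EF_I=21) = 21; EF_J = 21+10 = 31
Expected project duration μ = 31 hours. Critical path: A → H → I → J.

Variance along critical path = 9.000 + 4.000 + 0.111 + 9.000 = 22.111; σ = √22.111 = 4.702 hours.
Z = (37 − 31) / 4.702 = 1.276
P(T ≤ 37) = Φ(1.276) ≈ 0.899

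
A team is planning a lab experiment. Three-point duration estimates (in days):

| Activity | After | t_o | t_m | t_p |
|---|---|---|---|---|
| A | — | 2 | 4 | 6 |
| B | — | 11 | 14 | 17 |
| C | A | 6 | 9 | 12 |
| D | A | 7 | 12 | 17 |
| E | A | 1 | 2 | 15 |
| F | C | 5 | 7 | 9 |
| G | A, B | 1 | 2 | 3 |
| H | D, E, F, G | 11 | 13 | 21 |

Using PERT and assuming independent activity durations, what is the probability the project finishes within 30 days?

te_A = (2 + 4·4 + 6)/6 = 24/6 = 4; σ²_A = ((6−2)/6)² = 0.444
te_B = (11 + 4·14 + 17)/6 = 84/6 = 14; σ²_B = ((17−11)/6)² = 1.000
te_C = (6 + 4·9 + 12)/6 = 54/6 = 9; σ²_C = ((12−6)/6)² = 1.000
te_D = (7 + 4·12 + 17)/6 = 72/6 = 12; σ²_D = ((17−7)/6)² = 2.778
te_E = (1 + 4·2 + 15)/6 = 24/6 = 4; σ²_E = ((15−1)/6)² = 5.444
te_F = (5 + 4·7 + 9)/6 = 42/6 = 7; σ²_F = ((9−5)/6)² = 0.444
te_G = (1 + 4·2 + 3)/6 = 12/6 = 2; σ²_G = ((3−1)/6)² = 0.111
te_H = (11 + 4·13 + 21)/6 = 84/6 = 14; σ²_H = ((21−11)/6)² = 2.778

Forward pass:
ES_A = 0; EF_A = 4
ES_B = 0; EF_B = 14
ES_C = 4; EF_C = 4+9 = 13
ES_D = 4; EF_D = 4+12 = 16
ES_E = 4; EF_E = 4+4 = 8
ES_F = 13; EF_F = 13+7 = 20
ES_G = max(EF_A=4, EF_B=14) = 14; EF_G = 14+2 = 16
ES_H = max(EF_D=16, EF_E=8, EF_F=20, EF_G=16) = 20; EF_H = 20+14 = 34
Expected project duration μ = 34 days. Critical path: A → C → F → H.

Variance along critical path = 0.444 + 1.000 + 0.444 + 2.778 = 4.667; σ = √4.667 = 2.160 days.
Z = (30 − 34) / 2.160 = -1.852
P(T ≤ 30) = Φ(-1.852) ≈ 0.032

0.032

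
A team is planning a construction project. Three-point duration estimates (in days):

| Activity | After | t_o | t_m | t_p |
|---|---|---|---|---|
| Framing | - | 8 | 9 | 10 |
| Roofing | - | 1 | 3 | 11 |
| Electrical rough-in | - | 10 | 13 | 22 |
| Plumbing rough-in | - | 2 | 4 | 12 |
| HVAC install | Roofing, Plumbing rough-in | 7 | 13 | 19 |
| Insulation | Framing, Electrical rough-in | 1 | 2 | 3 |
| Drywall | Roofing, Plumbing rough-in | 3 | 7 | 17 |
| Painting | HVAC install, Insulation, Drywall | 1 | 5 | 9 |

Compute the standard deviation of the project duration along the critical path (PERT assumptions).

2.92 days

te_Framing = (8 + 4·9 + 10)/6 = 54/6 = 9; σ²_Framing = ((10−8)/6)² = 0.111
te_Roofing = (1 + 4·3 + 11)/6 = 24/6 = 4; σ²_Roofing = ((11−1)/6)² = 2.778
te_Electrical rough-in = (10 + 4·13 + 22)/6 = 84/6 = 14; σ²_Electrical rough-in = ((22−10)/6)² = 4.000
te_Plumbing rough-in = (2 + 4·4 + 12)/6 = 30/6 = 5; σ²_Plumbing rough-in = ((12−2)/6)² = 2.778
te_HVAC install = (7 + 4·13 + 19)/6 = 78/6 = 13; σ²_HVAC install = ((19−7)/6)² = 4.000
te_Insulation = (1 + 4·2 + 3)/6 = 12/6 = 2; σ²_Insulation = ((3−1)/6)² = 0.111
te_Drywall = (3 + 4·7 + 17)/6 = 48/6 = 8; σ²_Drywall = ((17−3)/6)² = 5.444
te_Painting = (1 + 4·5 + 9)/6 = 30/6 = 5; σ²_Painting = ((9−1)/6)² = 1.778

Forward pass:
ES_Framing = 0; EF_Framing = 9
ES_Roofing = 0; EF_Roofing = 4
ES_Electrical rough-in = 0; EF_Electrical rough-in = 14
ES_Plumbing rough-in = 0; EF_Plumbing rough-in = 5
ES_HVAC install = max(EF_Roofing=4, EF_Plumbing rough-in=5) = 5; EF_HVAC install = 5+13 = 18
ES_Insulation = max(EF_Framing=9, EF_Electrical rough-in=14) = 14; EF_Insulation = 14+2 = 16
ES_Drywall = max(EF_Roofing=4, EF_Plumbing rough-in=5) = 5; EF_Drywall = 5+8 = 13
ES_Painting = max(EF_HVAC install=18, EF_Insulation=16, EF_Drywall=13) = 18; EF_Painting = 18+5 = 23
Expected project duration μ = 23 days. Critical path: Plumbing rough-in → HVAC install → Painting.

Variance along critical path = 2.778 + 4.000 + 1.778 = 8.556
σ = √8.556 = 2.925 days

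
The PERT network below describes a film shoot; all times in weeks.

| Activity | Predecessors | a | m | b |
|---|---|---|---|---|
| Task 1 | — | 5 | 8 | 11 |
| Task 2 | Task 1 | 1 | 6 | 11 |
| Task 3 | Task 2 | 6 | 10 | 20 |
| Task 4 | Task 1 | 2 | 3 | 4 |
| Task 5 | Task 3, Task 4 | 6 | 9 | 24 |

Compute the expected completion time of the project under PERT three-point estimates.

te_Task 1 = (5 + 4·8 + 11)/6 = 48/6 = 8
te_Task 2 = (1 + 4·6 + 11)/6 = 36/6 = 6
te_Task 3 = (6 + 4·10 + 20)/6 = 66/6 = 11
te_Task 4 = (2 + 4·3 + 4)/6 = 18/6 = 3
te_Task 5 = (6 + 4·9 + 24)/6 = 66/6 = 11

Forward pass:
ES_Task 1 = 0; EF_Task 1 = 8
ES_Task 2 = 8; EF_Task 2 = 8+6 = 14
ES_Task 3 = 14; EF_Task 3 = 14+11 = 25
ES_Task 4 = 8; EF_Task 4 = 8+3 = 11
ES_Task 5 = max(EF_Task 3=25, EF_Task 4=11) = 25; EF_Task 5 = 25+11 = 36
Expected project duration μ = 36 weeks. Critical path: Task 1 → Task 2 → Task 3 → Task 5.

36 weeks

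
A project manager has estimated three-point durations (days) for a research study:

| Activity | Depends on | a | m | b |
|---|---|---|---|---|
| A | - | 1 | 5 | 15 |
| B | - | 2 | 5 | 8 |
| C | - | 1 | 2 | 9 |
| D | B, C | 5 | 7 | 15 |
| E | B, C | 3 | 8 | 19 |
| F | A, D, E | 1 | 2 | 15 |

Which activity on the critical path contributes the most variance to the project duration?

E

te_A = (1 + 4·5 + 15)/6 = 36/6 = 6; σ²_A = ((15−1)/6)² = 5.444
te_B = (2 + 4·5 + 8)/6 = 30/6 = 5; σ²_B = ((8−2)/6)² = 1.000
te_C = (1 + 4·2 + 9)/6 = 18/6 = 3; σ²_C = ((9−1)/6)² = 1.778
te_D = (5 + 4·7 + 15)/6 = 48/6 = 8; σ²_D = ((15−5)/6)² = 2.778
te_E = (3 + 4·8 + 19)/6 = 54/6 = 9; σ²_E = ((19−3)/6)² = 7.111
te_F = (1 + 4·2 + 15)/6 = 24/6 = 4; σ²_F = ((15−1)/6)² = 5.444

Forward pass:
ES_A = 0; EF_A = 6
ES_B = 0; EF_B = 5
ES_C = 0; EF_C = 3
ES_D = max(EF_B=5, EF_C=3) = 5; EF_D = 5+8 = 13
ES_E = max(EF_B=5, EF_C=3) = 5; EF_E = 5+9 = 14
ES_F = max(EF_A=6, EF_D=13, EF_E=14) = 14; EF_F = 14+4 = 18
Expected project duration μ = 18 days. Critical path: B → E → F.

Variances on critical path: σ²_B=1.000, σ²_E=7.111, σ²_F=5.444.
Largest is σ²_E = 7.111.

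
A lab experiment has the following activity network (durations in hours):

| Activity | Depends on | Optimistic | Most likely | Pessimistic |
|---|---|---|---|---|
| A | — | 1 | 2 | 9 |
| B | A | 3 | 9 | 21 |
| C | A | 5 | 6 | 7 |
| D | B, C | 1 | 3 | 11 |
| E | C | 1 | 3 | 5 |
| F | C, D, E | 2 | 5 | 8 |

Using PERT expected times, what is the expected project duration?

te_A = (1 + 4·2 + 9)/6 = 18/6 = 3
te_B = (3 + 4·9 + 21)/6 = 60/6 = 10
te_C = (5 + 4·6 + 7)/6 = 36/6 = 6
te_D = (1 + 4·3 + 11)/6 = 24/6 = 4
te_E = (1 + 4·3 + 5)/6 = 18/6 = 3
te_F = (2 + 4·5 + 8)/6 = 30/6 = 5

Forward pass:
ES_A = 0; EF_A = 3
ES_B = 3; EF_B = 3+10 = 13
ES_C = 3; EF_C = 3+6 = 9
ES_D = max(EF_B=13, EF_C=9) = 13; EF_D = 13+4 = 17
ES_E = 9; EF_E = 9+3 = 12
ES_F = max(EF_C=9, EF_D=17, EF_E=12) = 17; EF_F = 17+5 = 22
Expected project duration μ = 22 hours. Critical path: A → B → D → F.

22 hours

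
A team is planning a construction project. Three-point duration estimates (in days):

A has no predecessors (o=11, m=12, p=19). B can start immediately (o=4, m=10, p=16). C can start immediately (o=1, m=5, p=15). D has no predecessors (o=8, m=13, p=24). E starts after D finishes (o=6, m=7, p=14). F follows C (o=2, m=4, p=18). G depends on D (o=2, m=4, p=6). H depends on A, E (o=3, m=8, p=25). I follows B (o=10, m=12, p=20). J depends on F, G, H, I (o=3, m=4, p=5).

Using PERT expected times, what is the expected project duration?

36 days

te_A = (11 + 4·12 + 19)/6 = 78/6 = 13
te_B = (4 + 4·10 + 16)/6 = 60/6 = 10
te_C = (1 + 4·5 + 15)/6 = 36/6 = 6
te_D = (8 + 4·13 + 24)/6 = 84/6 = 14
te_E = (6 + 4·7 + 14)/6 = 48/6 = 8
te_F = (2 + 4·4 + 18)/6 = 36/6 = 6
te_G = (2 + 4·4 + 6)/6 = 24/6 = 4
te_H = (3 + 4·8 + 25)/6 = 60/6 = 10
te_I = (10 + 4·12 + 20)/6 = 78/6 = 13
te_J = (3 + 4·4 + 5)/6 = 24/6 = 4

Forward pass:
ES_A = 0; EF_A = 13
ES_B = 0; EF_B = 10
ES_C = 0; EF_C = 6
ES_D = 0; EF_D = 14
ES_E = 14; EF_E = 14+8 = 22
ES_F = 6; EF_F = 6+6 = 12
ES_G = 14; EF_G = 14+4 = 18
ES_H = max(EF_A=13, EF_E=22) = 22; EF_H = 22+10 = 32
ES_I = 10; EF_I = 10+13 = 23
ES_J = max(EF_F=12, EF_G=18, EF_H=32, EF_I=23) = 32; EF_J = 32+4 = 36
Expected project duration μ = 36 days. Critical path: D → E → H → J.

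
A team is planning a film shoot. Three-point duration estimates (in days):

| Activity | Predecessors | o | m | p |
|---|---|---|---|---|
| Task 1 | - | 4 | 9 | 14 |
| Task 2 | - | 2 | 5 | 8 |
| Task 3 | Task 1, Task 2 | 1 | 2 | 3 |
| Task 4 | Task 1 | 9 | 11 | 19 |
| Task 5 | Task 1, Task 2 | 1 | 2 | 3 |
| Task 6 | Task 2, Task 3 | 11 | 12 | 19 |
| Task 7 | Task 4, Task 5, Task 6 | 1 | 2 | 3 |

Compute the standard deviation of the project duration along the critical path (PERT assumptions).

2.19 days

te_Task 1 = (4 + 4·9 + 14)/6 = 54/6 = 9; σ²_Task 1 = ((14−4)/6)² = 2.778
te_Task 2 = (2 + 4·5 + 8)/6 = 30/6 = 5; σ²_Task 2 = ((8−2)/6)² = 1.000
te_Task 3 = (1 + 4·2 + 3)/6 = 12/6 = 2; σ²_Task 3 = ((3−1)/6)² = 0.111
te_Task 4 = (9 + 4·11 + 19)/6 = 72/6 = 12; σ²_Task 4 = ((19−9)/6)² = 2.778
te_Task 5 = (1 + 4·2 + 3)/6 = 12/6 = 2; σ²_Task 5 = ((3−1)/6)² = 0.111
te_Task 6 = (11 + 4·12 + 19)/6 = 78/6 = 13; σ²_Task 6 = ((19−11)/6)² = 1.778
te_Task 7 = (1 + 4·2 + 3)/6 = 12/6 = 2; σ²_Task 7 = ((3−1)/6)² = 0.111

Forward pass:
ES_Task 1 = 0; EF_Task 1 = 9
ES_Task 2 = 0; EF_Task 2 = 5
ES_Task 3 = max(EF_Task 1=9, EF_Task 2=5) = 9; EF_Task 3 = 9+2 = 11
ES_Task 4 = 9; EF_Task 4 = 9+12 = 21
ES_Task 5 = max(EF_Task 1=9, EF_Task 2=5) = 9; EF_Task 5 = 9+2 = 11
ES_Task 6 = max(EF_Task 2=5, EF_Task 3=11) = 11; EF_Task 6 = 11+13 = 24
ES_Task 7 = max(EF_Task 4=21, EF_Task 5=11, EF_Task 6=24) = 24; EF_Task 7 = 24+2 = 26
Expected project duration μ = 26 days. Critical path: Task 1 → Task 3 → Task 6 → Task 7.

Variance along critical path = 2.778 + 0.111 + 1.778 + 0.111 = 4.778
σ = √4.778 = 2.186 days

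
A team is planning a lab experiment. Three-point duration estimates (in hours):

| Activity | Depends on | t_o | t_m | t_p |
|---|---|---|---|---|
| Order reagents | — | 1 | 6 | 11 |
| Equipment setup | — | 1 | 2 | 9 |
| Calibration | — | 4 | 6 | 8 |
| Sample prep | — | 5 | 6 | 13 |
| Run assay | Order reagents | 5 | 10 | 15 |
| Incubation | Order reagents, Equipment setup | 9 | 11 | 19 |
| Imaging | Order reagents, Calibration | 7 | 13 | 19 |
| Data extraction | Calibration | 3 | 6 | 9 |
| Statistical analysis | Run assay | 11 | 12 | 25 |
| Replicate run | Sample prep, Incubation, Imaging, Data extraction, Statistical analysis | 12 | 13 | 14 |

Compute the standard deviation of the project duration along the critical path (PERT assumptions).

te_Order reagents = (1 + 4·6 + 11)/6 = 36/6 = 6; σ²_Order reagents = ((11−1)/6)² = 2.778
te_Equipment setup = (1 + 4·2 + 9)/6 = 18/6 = 3; σ²_Equipment setup = ((9−1)/6)² = 1.778
te_Calibration = (4 + 4·6 + 8)/6 = 36/6 = 6; σ²_Calibration = ((8−4)/6)² = 0.444
te_Sample prep = (5 + 4·6 + 13)/6 = 42/6 = 7; σ²_Sample prep = ((13−5)/6)² = 1.778
te_Run assay = (5 + 4·10 + 15)/6 = 60/6 = 10; σ²_Run assay = ((15−5)/6)² = 2.778
te_Incubation = (9 + 4·11 + 19)/6 = 72/6 = 12; σ²_Incubation = ((19−9)/6)² = 2.778
te_Imaging = (7 + 4·13 + 19)/6 = 78/6 = 13; σ²_Imaging = ((19−7)/6)² = 4.000
te_Data extraction = (3 + 4·6 + 9)/6 = 36/6 = 6; σ²_Data extraction = ((9−3)/6)² = 1.000
te_Statistical analysis = (11 + 4·12 + 25)/6 = 84/6 = 14; σ²_Statistical analysis = ((25−11)/6)² = 5.444
te_Replicate run = (12 + 4·13 + 14)/6 = 78/6 = 13; σ²_Replicate run = ((14−12)/6)² = 0.111

Forward pass:
ES_Order reagents = 0; EF_Order reagents = 6
ES_Equipment setup = 0; EF_Equipment setup = 3
ES_Calibration = 0; EF_Calibration = 6
ES_Sample prep = 0; EF_Sample prep = 7
ES_Run assay = 6; EF_Run assay = 6+10 = 16
ES_Incubation = max(EF_Order reagents=6, EF_Equipment setup=3) = 6; EF_Incubation = 6+12 = 18
ES_Imaging = max(EF_Order reagents=6, EF_Calibration=6) = 6; EF_Imaging = 6+13 = 19
ES_Data extraction = 6; EF_Data extraction = 6+6 = 12
ES_Statistical analysis = 16; EF_Statistical analysis = 16+14 = 30
ES_Replicate run = max(EF_Sample prep=7, EF_Incubation=18, EF_Imaging=19, EF_Data extraction=12, EF_Statistical analysis=30) = 30; EF_Replicate run = 30+13 = 43
Expected project duration μ = 43 hours. Critical path: Order reagents → Run assay → Statistical analysis → Replicate run.

Variance along critical path = 2.778 + 2.778 + 5.444 + 0.111 = 11.111
σ = √11.111 = 3.333 hours

3.33 hours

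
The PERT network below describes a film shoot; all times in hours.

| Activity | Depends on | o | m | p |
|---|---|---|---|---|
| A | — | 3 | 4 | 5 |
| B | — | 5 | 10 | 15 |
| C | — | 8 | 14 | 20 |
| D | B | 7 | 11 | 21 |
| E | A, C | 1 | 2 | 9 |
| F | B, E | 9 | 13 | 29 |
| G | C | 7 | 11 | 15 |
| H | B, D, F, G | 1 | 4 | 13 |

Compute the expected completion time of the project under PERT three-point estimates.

te_A = (3 + 4·4 + 5)/6 = 24/6 = 4
te_B = (5 + 4·10 + 15)/6 = 60/6 = 10
te_C = (8 + 4·14 + 20)/6 = 84/6 = 14
te_D = (7 + 4·11 + 21)/6 = 72/6 = 12
te_E = (1 + 4·2 + 9)/6 = 18/6 = 3
te_F = (9 + 4·13 + 29)/6 = 90/6 = 15
te_G = (7 + 4·11 + 15)/6 = 66/6 = 11
te_H = (1 + 4·4 + 13)/6 = 30/6 = 5

Forward pass:
ES_A = 0; EF_A = 4
ES_B = 0; EF_B = 10
ES_C = 0; EF_C = 14
ES_D = 10; EF_D = 10+12 = 22
ES_E = max(EF_A=4, EF_C=14) = 14; EF_E = 14+3 = 17
ES_F = max(EF_B=10, EF_E=17) = 17; EF_F = 17+15 = 32
ES_G = 14; EF_G = 14+11 = 25
ES_H = max(EF_B=10, EF_D=22, EF_F=32, EF_G=25) = 32; EF_H = 32+5 = 37
Expected project duration μ = 37 hours. Critical path: C → E → F → H.

37 hours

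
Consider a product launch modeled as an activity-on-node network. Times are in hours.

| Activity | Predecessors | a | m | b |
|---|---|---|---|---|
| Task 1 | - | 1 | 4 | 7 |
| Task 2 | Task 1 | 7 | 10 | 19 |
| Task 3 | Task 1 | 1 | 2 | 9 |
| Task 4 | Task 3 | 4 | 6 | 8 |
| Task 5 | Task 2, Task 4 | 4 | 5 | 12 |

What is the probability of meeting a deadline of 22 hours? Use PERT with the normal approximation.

te_Task 1 = (1 + 4·4 + 7)/6 = 24/6 = 4; σ²_Task 1 = ((7−1)/6)² = 1.000
te_Task 2 = (7 + 4·10 + 19)/6 = 66/6 = 11; σ²_Task 2 = ((19−7)/6)² = 4.000
te_Task 3 = (1 + 4·2 + 9)/6 = 18/6 = 3; σ²_Task 3 = ((9−1)/6)² = 1.778
te_Task 4 = (4 + 4·6 + 8)/6 = 36/6 = 6; σ²_Task 4 = ((8−4)/6)² = 0.444
te_Task 5 = (4 + 4·5 + 12)/6 = 36/6 = 6; σ²_Task 5 = ((12−4)/6)² = 1.778

Forward pass:
ES_Task 1 = 0; EF_Task 1 = 4
ES_Task 2 = 4; EF_Task 2 = 4+11 = 15
ES_Task 3 = 4; EF_Task 3 = 4+3 = 7
ES_Task 4 = 7; EF_Task 4 = 7+6 = 13
ES_Task 5 = max(EF_Task 2=15, EF_Task 4=13) = 15; EF_Task 5 = 15+6 = 21
Expected project duration μ = 21 hours. Critical path: Task 1 → Task 2 → Task 5.

Variance along critical path = 1.000 + 4.000 + 1.778 = 6.778; σ = √6.778 = 2.603 hours.
Z = (22 − 21) / 2.603 = 0.384
P(T ≤ 22) = Φ(0.384) ≈ 0.650

0.650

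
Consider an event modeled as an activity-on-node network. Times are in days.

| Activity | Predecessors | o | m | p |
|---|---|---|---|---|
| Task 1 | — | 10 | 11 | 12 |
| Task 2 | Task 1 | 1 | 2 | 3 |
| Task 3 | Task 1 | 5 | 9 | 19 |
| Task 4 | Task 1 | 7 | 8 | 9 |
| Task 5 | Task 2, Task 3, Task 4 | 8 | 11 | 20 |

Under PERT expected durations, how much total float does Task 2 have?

te_Task 1 = (10 + 4·11 + 12)/6 = 66/6 = 11
te_Task 2 = (1 + 4·2 + 3)/6 = 12/6 = 2
te_Task 3 = (5 + 4·9 + 19)/6 = 60/6 = 10
te_Task 4 = (7 + 4·8 + 9)/6 = 48/6 = 8
te_Task 5 = (8 + 4·11 + 20)/6 = 72/6 = 12

Forward pass:
ES_Task 1 = 0; EF_Task 1 = 11
ES_Task 2 = 11; EF_Task 2 = 11+2 = 13
ES_Task 3 = 11; EF_Task 3 = 11+10 = 21
ES_Task 4 = 11; EF_Task 4 = 11+8 = 19
ES_Task 5 = max(EF_Task 2=13, EF_Task 3=21, EF_Task 4=19) = 21; EF_Task 5 = 21+12 = 33
Expected project duration μ = 33 days. Critical path: Task 1 → Task 3 → Task 5.

Backward pass:
LF_Task 5 = 33; LS_Task 5 = 33−12 = 21
LF_Task 4 = LS_Task 5 = 21; LS_Task 4 = 21−8 = 13
LF_Task 3 = LS_Task 5 = 21; LS_Task 3 = 21−10 = 11
LF_Task 2 = LS_Task 5 = 21; LS_Task 2 = 21−2 = 19
LF_Task 1 = min(LS_Task 2=19, LS_Task 3=11, LS_Task 4=13) = 11; LS_Task 1 = 11−11 = 0
Slack_Task 2 = LS_Task 2 − ES_Task 2 = 19 − 11 = 8

8 days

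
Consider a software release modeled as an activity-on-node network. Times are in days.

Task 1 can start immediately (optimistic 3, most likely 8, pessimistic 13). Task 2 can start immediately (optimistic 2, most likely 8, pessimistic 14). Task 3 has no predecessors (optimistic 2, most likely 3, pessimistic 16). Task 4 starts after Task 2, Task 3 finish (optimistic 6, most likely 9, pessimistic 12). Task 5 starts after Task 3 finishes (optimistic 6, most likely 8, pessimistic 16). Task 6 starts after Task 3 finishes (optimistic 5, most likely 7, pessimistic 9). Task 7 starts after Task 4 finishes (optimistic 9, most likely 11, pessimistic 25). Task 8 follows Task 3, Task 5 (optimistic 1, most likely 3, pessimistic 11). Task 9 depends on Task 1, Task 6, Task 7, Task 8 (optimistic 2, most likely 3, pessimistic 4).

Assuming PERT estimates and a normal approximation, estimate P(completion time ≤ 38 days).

te_Task 1 = (3 + 4·8 + 13)/6 = 48/6 = 8; σ²_Task 1 = ((13−3)/6)² = 2.778
te_Task 2 = (2 + 4·8 + 14)/6 = 48/6 = 8; σ²_Task 2 = ((14−2)/6)² = 4.000
te_Task 3 = (2 + 4·3 + 16)/6 = 30/6 = 5; σ²_Task 3 = ((16−2)/6)² = 5.444
te_Task 4 = (6 + 4·9 + 12)/6 = 54/6 = 9; σ²_Task 4 = ((12−6)/6)² = 1.000
te_Task 5 = (6 + 4·8 + 16)/6 = 54/6 = 9; σ²_Task 5 = ((16−6)/6)² = 2.778
te_Task 6 = (5 + 4·7 + 9)/6 = 42/6 = 7; σ²_Task 6 = ((9−5)/6)² = 0.444
te_Task 7 = (9 + 4·11 + 25)/6 = 78/6 = 13; σ²_Task 7 = ((25−9)/6)² = 7.111
te_Task 8 = (1 + 4·3 + 11)/6 = 24/6 = 4; σ²_Task 8 = ((11−1)/6)² = 2.778
te_Task 9 = (2 + 4·3 + 4)/6 = 18/6 = 3; σ²_Task 9 = ((4−2)/6)² = 0.111

Forward pass:
ES_Task 1 = 0; EF_Task 1 = 8
ES_Task 2 = 0; EF_Task 2 = 8
ES_Task 3 = 0; EF_Task 3 = 5
ES_Task 4 = max(EF_Task 2=8, EF_Task 3=5) = 8; EF_Task 4 = 8+9 = 17
ES_Task 5 = 5; EF_Task 5 = 5+9 = 14
ES_Task 6 = 5; EF_Task 6 = 5+7 = 12
ES_Task 7 = 17; EF_Task 7 = 17+13 = 30
ES_Task 8 = max(EF_Task 3=5, EF_Task 5=14) = 14; EF_Task 8 = 14+4 = 18
ES_Task 9 = max(EF_Task 1=8, EF_Task 6=12, EF_Task 7=30, EF_Task 8=18) = 30; EF_Task 9 = 30+3 = 33
Expected project duration μ = 33 days. Critical path: Task 2 → Task 4 → Task 7 → Task 9.

Variance along critical path = 4.000 + 1.000 + 7.111 + 0.111 = 12.222; σ = √12.222 = 3.496 days.
Z = (38 − 33) / 3.496 = 1.430
P(T ≤ 38) = Φ(1.430) ≈ 0.924

0.924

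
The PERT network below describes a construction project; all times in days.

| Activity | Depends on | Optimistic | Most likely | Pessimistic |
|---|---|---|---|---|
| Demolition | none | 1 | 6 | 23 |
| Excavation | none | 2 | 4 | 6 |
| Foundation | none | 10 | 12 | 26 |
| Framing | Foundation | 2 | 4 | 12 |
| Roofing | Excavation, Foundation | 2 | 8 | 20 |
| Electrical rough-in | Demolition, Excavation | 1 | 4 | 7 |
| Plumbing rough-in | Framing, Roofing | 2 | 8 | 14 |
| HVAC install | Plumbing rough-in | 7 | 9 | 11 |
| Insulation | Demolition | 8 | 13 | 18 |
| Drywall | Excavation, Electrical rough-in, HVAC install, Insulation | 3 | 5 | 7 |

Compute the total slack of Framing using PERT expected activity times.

4 days

te_Demolition = (1 + 4·6 + 23)/6 = 48/6 = 8
te_Excavation = (2 + 4·4 + 6)/6 = 24/6 = 4
te_Foundation = (10 + 4·12 + 26)/6 = 84/6 = 14
te_Framing = (2 + 4·4 + 12)/6 = 30/6 = 5
te_Roofing = (2 + 4·8 + 20)/6 = 54/6 = 9
te_Electrical rough-in = (1 + 4·4 + 7)/6 = 24/6 = 4
te_Plumbing rough-in = (2 + 4·8 + 14)/6 = 48/6 = 8
te_HVAC install = (7 + 4·9 + 11)/6 = 54/6 = 9
te_Insulation = (8 + 4·13 + 18)/6 = 78/6 = 13
te_Drywall = (3 + 4·5 + 7)/6 = 30/6 = 5

Forward pass:
ES_Demolition = 0; EF_Demolition = 8
ES_Excavation = 0; EF_Excavation = 4
ES_Foundation = 0; EF_Foundation = 14
ES_Framing = 14; EF_Framing = 14+5 = 19
ES_Roofing = max(EF_Excavation=4, EF_Foundation=14) = 14; EF_Roofing = 14+9 = 23
ES_Electrical rough-in = max(EF_Demolition=8, EF_Excavation=4) = 8; EF_Electrical rough-in = 8+4 = 12
ES_Plumbing rough-in = max(EF_Framing=19, EF_Roofing=23) = 23; EF_Plumbing rough-in = 23+8 = 31
ES_HVAC install = 31; EF_HVAC install = 31+9 = 40
ES_Insulation = 8; EF_Insulation = 8+13 = 21
ES_Drywall = max(EF_Excavation=4, EF_Electrical rough-in=12, EF_HVAC install=40, EF_Insulation=21) = 40; EF_Drywall = 40+5 = 45
Expected project duration μ = 45 days. Critical path: Foundation → Roofing → Plumbing rough-in → HVAC install → Drywall.

Backward pass:
LF_Drywall = 45; LS_Drywall = 45−5 = 40
LF_Insulation = LS_Drywall = 40; LS_Insulation = 40−13 = 27
LF_HVAC install = LS_Drywall = 40; LS_HVAC install = 40−9 = 31
LF_Plumbing rough-in = LS_HVAC install = 31; LS_Plumbing rough-in = 31−8 = 23
LF_Electrical rough-in = LS_Drywall = 40; LS_Electrical rough-in = 40−4 = 36
LF_Roofing = LS_Plumbing rough-in = 23; LS_Roofing = 23−9 = 14
LF_Framing = LS_Plumbing rough-in = 23; LS_Framing = 23−5 = 18
LF_Foundation = min(LS_Framing=18, LS_Roofing=14) = 14; LS_Foundation = 14−14 = 0
LF_Excavation = min(LS_Roofing=14, LS_Electrical rough-in=36, LS_Drywall=40) = 14; LS_Excavation = 14−4 = 10
LF_Demolition = min(LS_Electrical rough-in=36, LS_Insulation=27) = 27; LS_Demolition = 27−8 = 19
Slack_Framing = LS_Framing − ES_Framing = 18 − 14 = 4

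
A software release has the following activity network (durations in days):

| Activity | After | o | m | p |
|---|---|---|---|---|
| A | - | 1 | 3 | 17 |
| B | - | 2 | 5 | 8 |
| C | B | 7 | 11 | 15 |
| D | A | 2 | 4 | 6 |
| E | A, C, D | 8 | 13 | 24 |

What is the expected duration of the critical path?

te_A = (1 + 4·3 + 17)/6 = 30/6 = 5
te_B = (2 + 4·5 + 8)/6 = 30/6 = 5
te_C = (7 + 4·11 + 15)/6 = 66/6 = 11
te_D = (2 + 4·4 + 6)/6 = 24/6 = 4
te_E = (8 + 4·13 + 24)/6 = 84/6 = 14

Forward pass:
ES_A = 0; EF_A = 5
ES_B = 0; EF_B = 5
ES_C = 5; EF_C = 5+11 = 16
ES_D = 5; EF_D = 5+4 = 9
ES_E = max(EF_A=5, EF_C=16, EF_D=9) = 16; EF_E = 16+14 = 30
Expected project duration μ = 30 days. Critical path: B → C → E.

30 days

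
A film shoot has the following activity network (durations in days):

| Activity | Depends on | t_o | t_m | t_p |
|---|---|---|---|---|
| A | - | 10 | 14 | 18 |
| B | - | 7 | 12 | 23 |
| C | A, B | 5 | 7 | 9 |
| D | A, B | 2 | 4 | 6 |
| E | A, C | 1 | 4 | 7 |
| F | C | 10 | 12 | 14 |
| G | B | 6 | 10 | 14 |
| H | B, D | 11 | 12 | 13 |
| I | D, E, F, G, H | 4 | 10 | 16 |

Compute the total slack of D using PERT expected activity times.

3 days

te_A = (10 + 4·14 + 18)/6 = 84/6 = 14
te_B = (7 + 4·12 + 23)/6 = 78/6 = 13
te_C = (5 + 4·7 + 9)/6 = 42/6 = 7
te_D = (2 + 4·4 + 6)/6 = 24/6 = 4
te_E = (1 + 4·4 + 7)/6 = 24/6 = 4
te_F = (10 + 4·12 + 14)/6 = 72/6 = 12
te_G = (6 + 4·10 + 14)/6 = 60/6 = 10
te_H = (11 + 4·12 + 13)/6 = 72/6 = 12
te_I = (4 + 4·10 + 16)/6 = 60/6 = 10

Forward pass:
ES_A = 0; EF_A = 14
ES_B = 0; EF_B = 13
ES_C = max(EF_A=14, EF_B=13) = 14; EF_C = 14+7 = 21
ES_D = max(EF_A=14, EF_B=13) = 14; EF_D = 14+4 = 18
ES_E = max(EF_A=14, EF_C=21) = 21; EF_E = 21+4 = 25
ES_F = 21; EF_F = 21+12 = 33
ES_G = 13; EF_G = 13+10 = 23
ES_H = max(EF_B=13, EF_D=18) = 18; EF_H = 18+12 = 30
ES_I = max(EF_D=18, EF_E=25, EF_F=33, EF_G=23, EF_H=30) = 33; EF_I = 33+10 = 43
Expected project duration μ = 43 days. Critical path: A → C → F → I.

Backward pass:
LF_I = 43; LS_I = 43−10 = 33
LF_H = LS_I = 33; LS_H = 33−12 = 21
LF_G = LS_I = 33; LS_G = 33−10 = 23
LF_F = LS_I = 33; LS_F = 33−12 = 21
LF_E = LS_I = 33; LS_E = 33−4 = 29
LF_D = min(LS_H=21, LS_I=33) = 21; LS_D = 21−4 = 17
LF_C = min(LS_E=29, LS_F=21) = 21; LS_C = 21−7 = 14
LF_B = min(LS_C=14, LS_D=17, LS_G=23, LS_H=21) = 14; LS_B = 14−13 = 1
LF_A = min(LS_C=14, LS_D=17, LS_E=29) = 14; LS_A = 14−14 = 0
Slack_D = LS_D − ES_D = 17 − 14 = 3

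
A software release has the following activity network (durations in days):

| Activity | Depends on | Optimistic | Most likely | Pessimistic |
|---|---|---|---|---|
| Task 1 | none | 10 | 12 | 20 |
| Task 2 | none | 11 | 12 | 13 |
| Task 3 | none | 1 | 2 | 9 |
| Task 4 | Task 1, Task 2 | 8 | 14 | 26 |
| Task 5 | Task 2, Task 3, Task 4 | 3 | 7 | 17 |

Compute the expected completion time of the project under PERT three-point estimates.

te_Task 1 = (10 + 4·12 + 20)/6 = 78/6 = 13
te_Task 2 = (11 + 4·12 + 13)/6 = 72/6 = 12
te_Task 3 = (1 + 4·2 + 9)/6 = 18/6 = 3
te_Task 4 = (8 + 4·14 + 26)/6 = 90/6 = 15
te_Task 5 = (3 + 4·7 + 17)/6 = 48/6 = 8

Forward pass:
ES_Task 1 = 0; EF_Task 1 = 13
ES_Task 2 = 0; EF_Task 2 = 12
ES_Task 3 = 0; EF_Task 3 = 3
ES_Task 4 = max(EF_Task 1=13, EF_Task 2=12) = 13; EF_Task 4 = 13+15 = 28
ES_Task 5 = max(EF_Task 2=12, EF_Task 3=3, EF_Task 4=28) = 28; EF_Task 5 = 28+8 = 36
Expected project duration μ = 36 days. Critical path: Task 1 → Task 4 → Task 5.

36 days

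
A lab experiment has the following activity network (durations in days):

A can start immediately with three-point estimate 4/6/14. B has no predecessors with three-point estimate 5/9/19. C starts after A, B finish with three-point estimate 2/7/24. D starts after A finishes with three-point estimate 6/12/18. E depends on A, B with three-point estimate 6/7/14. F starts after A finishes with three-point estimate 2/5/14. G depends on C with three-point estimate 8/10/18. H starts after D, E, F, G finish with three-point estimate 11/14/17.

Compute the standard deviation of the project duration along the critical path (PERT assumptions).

4.76 days

te_A = (4 + 4·6 + 14)/6 = 42/6 = 7; σ²_A = ((14−4)/6)² = 2.778
te_B = (5 + 4·9 + 19)/6 = 60/6 = 10; σ²_B = ((19−5)/6)² = 5.444
te_C = (2 + 4·7 + 24)/6 = 54/6 = 9; σ²_C = ((24−2)/6)² = 13.444
te_D = (6 + 4·12 + 18)/6 = 72/6 = 12; σ²_D = ((18−6)/6)² = 4.000
te_E = (6 + 4·7 + 14)/6 = 48/6 = 8; σ²_E = ((14−6)/6)² = 1.778
te_F = (2 + 4·5 + 14)/6 = 36/6 = 6; σ²_F = ((14−2)/6)² = 4.000
te_G = (8 + 4·10 + 18)/6 = 66/6 = 11; σ²_G = ((18−8)/6)² = 2.778
te_H = (11 + 4·14 + 17)/6 = 84/6 = 14; σ²_H = ((17−11)/6)² = 1.000

Forward pass:
ES_A = 0; EF_A = 7
ES_B = 0; EF_B = 10
ES_C = max(EF_A=7, EF_B=10) = 10; EF_C = 10+9 = 19
ES_D = 7; EF_D = 7+12 = 19
ES_E = max(EF_A=7, EF_B=10) = 10; EF_E = 10+8 = 18
ES_F = 7; EF_F = 7+6 = 13
ES_G = 19; EF_G = 19+11 = 30
ES_H = max(EF_D=19, EF_E=18, EF_F=13, EF_G=30) = 30; EF_H = 30+14 = 44
Expected project duration μ = 44 days. Critical path: B → C → G → H.

Variance along critical path = 5.444 + 13.444 + 2.778 + 1.000 = 22.667
σ = √22.667 = 4.761 days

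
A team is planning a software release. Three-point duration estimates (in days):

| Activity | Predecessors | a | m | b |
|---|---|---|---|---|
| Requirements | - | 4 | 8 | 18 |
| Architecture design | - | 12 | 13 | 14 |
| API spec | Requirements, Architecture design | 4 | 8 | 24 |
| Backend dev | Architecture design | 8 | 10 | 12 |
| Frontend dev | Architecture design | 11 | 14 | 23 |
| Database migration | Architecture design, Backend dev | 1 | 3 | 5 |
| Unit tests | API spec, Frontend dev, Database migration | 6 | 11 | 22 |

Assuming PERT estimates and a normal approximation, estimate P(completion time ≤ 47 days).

0.982

te_Requirements = (4 + 4·8 + 18)/6 = 54/6 = 9; σ²_Requirements = ((18−4)/6)² = 5.444
te_Architecture design = (12 + 4·13 + 14)/6 = 78/6 = 13; σ²_Architecture design = ((14−12)/6)² = 0.111
te_API spec = (4 + 4·8 + 24)/6 = 60/6 = 10; σ²_API spec = ((24−4)/6)² = 11.111
te_Backend dev = (8 + 4·10 + 12)/6 = 60/6 = 10; σ²_Backend dev = ((12−8)/6)² = 0.444
te_Frontend dev = (11 + 4·14 + 23)/6 = 90/6 = 15; σ²_Frontend dev = ((23−11)/6)² = 4.000
te_Database migration = (1 + 4·3 + 5)/6 = 18/6 = 3; σ²_Database migration = ((5−1)/6)² = 0.444
te_Unit tests = (6 + 4·11 + 22)/6 = 72/6 = 12; σ²_Unit tests = ((22−6)/6)² = 7.111

Forward pass:
ES_Requirements = 0; EF_Requirements = 9
ES_Architecture design = 0; EF_Architecture design = 13
ES_API spec = max(EF_Requirements=9, EF_Architecture design=13) = 13; EF_API spec = 13+10 = 23
ES_Backend dev = 13; EF_Backend dev = 13+10 = 23
ES_Frontend dev = 13; EF_Frontend dev = 13+15 = 28
ES_Database migration = max(EF_Architecture design=13, EF_Backend dev=23) = 23; EF_Database migration = 23+3 = 26
ES_Unit tests = max(EF_API spec=23, EF_Frontend dev=28, EF_Database migration=26) = 28; EF_Unit tests = 28+12 = 40
Expected project duration μ = 40 days. Critical path: Architecture design → Frontend dev → Unit tests.

Variance along critical path = 0.111 + 4.000 + 7.111 = 11.222; σ = √11.222 = 3.350 days.
Z = (47 − 40) / 3.350 = 2.090
P(T ≤ 47) = Φ(2.090) ≈ 0.982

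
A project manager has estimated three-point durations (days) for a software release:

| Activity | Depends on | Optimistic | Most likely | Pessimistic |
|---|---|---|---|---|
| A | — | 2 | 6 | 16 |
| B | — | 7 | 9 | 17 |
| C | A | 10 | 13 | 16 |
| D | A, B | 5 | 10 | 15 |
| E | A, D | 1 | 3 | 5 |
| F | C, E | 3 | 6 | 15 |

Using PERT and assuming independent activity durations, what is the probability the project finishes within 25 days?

0.057

te_A = (2 + 4·6 + 16)/6 = 42/6 = 7; σ²_A = ((16−2)/6)² = 5.444
te_B = (7 + 4·9 + 17)/6 = 60/6 = 10; σ²_B = ((17−7)/6)² = 2.778
te_C = (10 + 4·13 + 16)/6 = 78/6 = 13; σ²_C = ((16−10)/6)² = 1.000
te_D = (5 + 4·10 + 15)/6 = 60/6 = 10; σ²_D = ((15−5)/6)² = 2.778
te_E = (1 + 4·3 + 5)/6 = 18/6 = 3; σ²_E = ((5−1)/6)² = 0.444
te_F = (3 + 4·6 + 15)/6 = 42/6 = 7; σ²_F = ((15−3)/6)² = 4.000

Forward pass:
ES_A = 0; EF_A = 7
ES_B = 0; EF_B = 10
ES_C = 7; EF_C = 7+13 = 20
ES_D = max(EF_A=7, EF_B=10) = 10; EF_D = 10+10 = 20
ES_E = max(EF_A=7, EF_D=20) = 20; EF_E = 20+3 = 23
ES_F = max(EF_C=20, EF_E=23) = 23; EF_F = 23+7 = 30
Expected project duration μ = 30 days. Critical path: B → D → E → F.

Variance along critical path = 2.778 + 2.778 + 0.444 + 4.000 = 10.000; σ = √10.000 = 3.162 days.
Z = (25 − 30) / 3.162 = -1.581
P(T ≤ 25) = Φ(-1.581) ≈ 0.057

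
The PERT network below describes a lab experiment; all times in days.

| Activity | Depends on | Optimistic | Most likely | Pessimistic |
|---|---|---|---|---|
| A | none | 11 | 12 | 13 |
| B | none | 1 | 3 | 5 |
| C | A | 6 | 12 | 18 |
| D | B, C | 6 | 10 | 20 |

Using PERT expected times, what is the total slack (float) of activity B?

te_A = (11 + 4·12 + 13)/6 = 72/6 = 12
te_B = (1 + 4·3 + 5)/6 = 18/6 = 3
te_C = (6 + 4·12 + 18)/6 = 72/6 = 12
te_D = (6 + 4·10 + 20)/6 = 66/6 = 11

Forward pass:
ES_A = 0; EF_A = 12
ES_B = 0; EF_B = 3
ES_C = 12; EF_C = 12+12 = 24
ES_D = max(EF_B=3, EF_C=24) = 24; EF_D = 24+11 = 35
Expected project duration μ = 35 days. Critical path: A → C → D.

Backward pass:
LF_D = 35; LS_D = 35−11 = 24
LF_C = LS_D = 24; LS_C = 24−12 = 12
LF_B = LS_D = 24; LS_B = 24−3 = 21
LF_A = LS_C = 12; LS_A = 12−12 = 0
Slack_B = LS_B − ES_B = 21 − 0 = 21

21 days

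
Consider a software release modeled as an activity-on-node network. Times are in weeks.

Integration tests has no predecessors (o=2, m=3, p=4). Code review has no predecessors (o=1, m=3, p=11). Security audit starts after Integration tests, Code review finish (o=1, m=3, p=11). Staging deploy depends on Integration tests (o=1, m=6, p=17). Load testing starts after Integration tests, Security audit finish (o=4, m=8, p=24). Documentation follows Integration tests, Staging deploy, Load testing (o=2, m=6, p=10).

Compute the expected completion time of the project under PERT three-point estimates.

te_Integration tests = (2 + 4·3 + 4)/6 = 18/6 = 3
te_Code review = (1 + 4·3 + 11)/6 = 24/6 = 4
te_Security audit = (1 + 4·3 + 11)/6 = 24/6 = 4
te_Staging deploy = (1 + 4·6 + 17)/6 = 42/6 = 7
te_Load testing = (4 + 4·8 + 24)/6 = 60/6 = 10
te_Documentation = (2 + 4·6 + 10)/6 = 36/6 = 6

Forward pass:
ES_Integration tests = 0; EF_Integration tests = 3
ES_Code review = 0; EF_Code review = 4
ES_Security audit = max(EF_Integration tests=3, EF_Code review=4) = 4; EF_Security audit = 4+4 = 8
ES_Staging deploy = 3; EF_Staging deploy = 3+7 = 10
ES_Load testing = max(EF_Integration tests=3, EF_Security audit=8) = 8; EF_Load testing = 8+10 = 18
ES_Documentation = max(EF_Integration tests=3, EF_Staging deploy=10, EF_Load testing=18) = 18; EF_Documentation = 18+6 = 24
Expected project duration μ = 24 weeks. Critical path: Code review → Security audit → Load testing → Documentation.

24 weeks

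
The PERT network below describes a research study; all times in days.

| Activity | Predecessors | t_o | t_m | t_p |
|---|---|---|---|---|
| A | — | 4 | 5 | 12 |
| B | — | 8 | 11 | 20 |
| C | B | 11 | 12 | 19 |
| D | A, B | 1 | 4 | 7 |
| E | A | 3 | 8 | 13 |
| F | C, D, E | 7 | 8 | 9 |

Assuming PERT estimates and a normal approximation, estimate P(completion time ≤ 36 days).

te_A = (4 + 4·5 + 12)/6 = 36/6 = 6; σ²_A = ((12−4)/6)² = 1.778
te_B = (8 + 4·11 + 20)/6 = 72/6 = 12; σ²_B = ((20−8)/6)² = 4.000
te_C = (11 + 4·12 + 19)/6 = 78/6 = 13; σ²_C = ((19−11)/6)² = 1.778
te_D = (1 + 4·4 + 7)/6 = 24/6 = 4; σ²_D = ((7−1)/6)² = 1.000
te_E = (3 + 4·8 + 13)/6 = 48/6 = 8; σ²_E = ((13−3)/6)² = 2.778
te_F = (7 + 4·8 + 9)/6 = 48/6 = 8; σ²_F = ((9−7)/6)² = 0.111

Forward pass:
ES_A = 0; EF_A = 6
ES_B = 0; EF_B = 12
ES_C = 12; EF_C = 12+13 = 25
ES_D = max(EF_A=6, EF_B=12) = 12; EF_D = 12+4 = 16
ES_E = 6; EF_E = 6+8 = 14
ES_F = max(EF_C=25, EF_D=16, EF_E=14) = 25; EF_F = 25+8 = 33
Expected project duration μ = 33 days. Critical path: B → C → F.

Variance along critical path = 4.000 + 1.778 + 0.111 = 5.889; σ = √5.889 = 2.427 days.
Z = (36 − 33) / 2.427 = 1.236
P(T ≤ 36) = Φ(1.236) ≈ 0.892

0.892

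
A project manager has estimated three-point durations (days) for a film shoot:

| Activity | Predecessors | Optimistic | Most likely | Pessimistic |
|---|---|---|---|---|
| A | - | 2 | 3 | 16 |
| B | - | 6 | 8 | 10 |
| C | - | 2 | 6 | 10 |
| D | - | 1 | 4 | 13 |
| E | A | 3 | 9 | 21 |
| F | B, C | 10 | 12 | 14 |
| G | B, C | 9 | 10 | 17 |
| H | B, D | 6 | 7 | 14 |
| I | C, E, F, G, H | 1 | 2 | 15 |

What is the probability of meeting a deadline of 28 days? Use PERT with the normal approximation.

te_A = (2 + 4·3 + 16)/6 = 30/6 = 5; σ²_A = ((16−2)/6)² = 5.444
te_B = (6 + 4·8 + 10)/6 = 48/6 = 8; σ²_B = ((10−6)/6)² = 0.444
te_C = (2 + 4·6 + 10)/6 = 36/6 = 6; σ²_C = ((10−2)/6)² = 1.778
te_D = (1 + 4·4 + 13)/6 = 30/6 = 5; σ²_D = ((13−1)/6)² = 4.000
te_E = (3 + 4·9 + 21)/6 = 60/6 = 10; σ²_E = ((21−3)/6)² = 9.000
te_F = (10 + 4·12 + 14)/6 = 72/6 = 12; σ²_F = ((14−10)/6)² = 0.444
te_G = (9 + 4·10 + 17)/6 = 66/6 = 11; σ²_G = ((17−9)/6)² = 1.778
te_H = (6 + 4·7 + 14)/6 = 48/6 = 8; σ²_H = ((14−6)/6)² = 1.778
te_I = (1 + 4·2 + 15)/6 = 24/6 = 4; σ²_I = ((15−1)/6)² = 5.444

Forward pass:
ES_A = 0; EF_A = 5
ES_B = 0; EF_B = 8
ES_C = 0; EF_C = 6
ES_D = 0; EF_D = 5
ES_E = 5; EF_E = 5+10 = 15
ES_F = max(EF_B=8, EF_C=6) = 8; EF_F = 8+12 = 20
ES_G = max(EF_B=8, EF_C=6) = 8; EF_G = 8+11 = 19
ES_H = max(EF_B=8, EF_D=5) = 8; EF_H = 8+8 = 16
ES_I = max(EF_C=6, EF_E=15, EF_F=20, EF_G=19, EF_H=16) = 20; EF_I = 20+4 = 24
Expected project duration μ = 24 days. Critical path: B → F → I.

Variance along critical path = 0.444 + 0.444 + 5.444 = 6.333; σ = √6.333 = 2.517 days.
Z = (28 − 24) / 2.517 = 1.589
P(T ≤ 28) = Φ(1.589) ≈ 0.944

0.944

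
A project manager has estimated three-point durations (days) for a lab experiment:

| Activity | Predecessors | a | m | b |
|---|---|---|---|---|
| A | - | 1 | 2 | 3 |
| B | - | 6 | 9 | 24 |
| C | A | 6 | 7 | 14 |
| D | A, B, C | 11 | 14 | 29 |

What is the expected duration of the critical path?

27 days

te_A = (1 + 4·2 + 3)/6 = 12/6 = 2
te_B = (6 + 4·9 + 24)/6 = 66/6 = 11
te_C = (6 + 4·7 + 14)/6 = 48/6 = 8
te_D = (11 + 4·14 + 29)/6 = 96/6 = 16

Forward pass:
ES_A = 0; EF_A = 2
ES_B = 0; EF_B = 11
ES_C = 2; EF_C = 2+8 = 10
ES_D = max(EF_A=2, EF_B=11, EF_C=10) = 11; EF_D = 11+16 = 27
Expected project duration μ = 27 days. Critical path: B → D.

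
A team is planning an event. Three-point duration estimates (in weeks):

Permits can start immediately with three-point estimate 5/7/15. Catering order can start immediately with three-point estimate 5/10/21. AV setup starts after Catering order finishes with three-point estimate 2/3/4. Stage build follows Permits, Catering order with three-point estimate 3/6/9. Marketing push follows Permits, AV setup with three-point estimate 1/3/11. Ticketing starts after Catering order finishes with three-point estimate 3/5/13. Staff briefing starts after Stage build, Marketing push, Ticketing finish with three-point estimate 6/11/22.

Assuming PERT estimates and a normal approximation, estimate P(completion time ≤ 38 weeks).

te_Permits = (5 + 4·7 + 15)/6 = 48/6 = 8; σ²_Permits = ((15−5)/6)² = 2.778
te_Catering order = (5 + 4·10 + 21)/6 = 66/6 = 11; σ²_Catering order = ((21−5)/6)² = 7.111
te_AV setup = (2 + 4·3 + 4)/6 = 18/6 = 3; σ²_AV setup = ((4−2)/6)² = 0.111
te_Stage build = (3 + 4·6 + 9)/6 = 36/6 = 6; σ²_Stage build = ((9−3)/6)² = 1.000
te_Marketing push = (1 + 4·3 + 11)/6 = 24/6 = 4; σ²_Marketing push = ((11−1)/6)² = 2.778
te_Ticketing = (3 + 4·5 + 13)/6 = 36/6 = 6; σ²_Ticketing = ((13−3)/6)² = 2.778
te_Staff briefing = (6 + 4·11 + 22)/6 = 72/6 = 12; σ²_Staff briefing = ((22−6)/6)² = 7.111

Forward pass:
ES_Permits = 0; EF_Permits = 8
ES_Catering order = 0; EF_Catering order = 11
ES_AV setup = 11; EF_AV setup = 11+3 = 14
ES_Stage build = max(EF_Permits=8, EF_Catering order=11) = 11; EF_Stage build = 11+6 = 17
ES_Marketing push = max(EF_Permits=8, EF_AV setup=14) = 14; EF_Marketing push = 14+4 = 18
ES_Ticketing = 11; EF_Ticketing = 11+6 = 17
ES_Staff briefing = max(EF_Stage build=17, EF_Marketing push=18, EF_Ticketing=17) = 18; EF_Staff briefing = 18+12 = 30
Expected project duration μ = 30 weeks. Critical path: Catering order → AV setup → Marketing push → Staff briefing.

Variance along critical path = 7.111 + 0.111 + 2.778 + 7.111 = 17.111; σ = √17.111 = 4.137 weeks.
Z = (38 − 30) / 4.137 = 1.934
P(T ≤ 38) = Φ(1.934) ≈ 0.973

0.973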